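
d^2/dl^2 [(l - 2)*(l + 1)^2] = 6*l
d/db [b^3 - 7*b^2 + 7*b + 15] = 3*b^2 - 14*b + 7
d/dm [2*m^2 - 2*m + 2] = 4*m - 2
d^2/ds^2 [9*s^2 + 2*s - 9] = 18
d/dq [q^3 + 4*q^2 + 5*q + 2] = 3*q^2 + 8*q + 5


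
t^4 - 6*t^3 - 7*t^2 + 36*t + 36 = (t - 6)*(t - 3)*(t + 1)*(t + 2)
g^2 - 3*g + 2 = (g - 2)*(g - 1)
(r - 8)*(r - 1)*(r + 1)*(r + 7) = r^4 - r^3 - 57*r^2 + r + 56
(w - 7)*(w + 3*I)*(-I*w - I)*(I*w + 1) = w^4 - 6*w^3 + 2*I*w^3 - 4*w^2 - 12*I*w^2 - 18*w - 14*I*w - 21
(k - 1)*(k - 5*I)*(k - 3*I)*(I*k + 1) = I*k^4 + 9*k^3 - I*k^3 - 9*k^2 - 23*I*k^2 - 15*k + 23*I*k + 15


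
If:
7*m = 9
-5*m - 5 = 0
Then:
No Solution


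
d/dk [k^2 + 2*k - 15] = 2*k + 2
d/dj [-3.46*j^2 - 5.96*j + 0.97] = -6.92*j - 5.96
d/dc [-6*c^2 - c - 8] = -12*c - 1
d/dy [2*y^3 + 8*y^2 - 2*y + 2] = 6*y^2 + 16*y - 2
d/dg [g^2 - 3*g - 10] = 2*g - 3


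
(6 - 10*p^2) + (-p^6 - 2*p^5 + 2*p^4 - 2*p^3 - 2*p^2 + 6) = -p^6 - 2*p^5 + 2*p^4 - 2*p^3 - 12*p^2 + 12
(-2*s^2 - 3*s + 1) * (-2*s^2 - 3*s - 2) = 4*s^4 + 12*s^3 + 11*s^2 + 3*s - 2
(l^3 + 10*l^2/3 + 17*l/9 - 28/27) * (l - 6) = l^4 - 8*l^3/3 - 163*l^2/9 - 334*l/27 + 56/9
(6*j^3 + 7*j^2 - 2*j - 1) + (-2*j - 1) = 6*j^3 + 7*j^2 - 4*j - 2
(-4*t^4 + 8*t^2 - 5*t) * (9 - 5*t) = 20*t^5 - 36*t^4 - 40*t^3 + 97*t^2 - 45*t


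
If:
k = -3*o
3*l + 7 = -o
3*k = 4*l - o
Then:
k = -21/5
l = -14/5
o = 7/5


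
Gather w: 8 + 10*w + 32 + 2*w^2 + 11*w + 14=2*w^2 + 21*w + 54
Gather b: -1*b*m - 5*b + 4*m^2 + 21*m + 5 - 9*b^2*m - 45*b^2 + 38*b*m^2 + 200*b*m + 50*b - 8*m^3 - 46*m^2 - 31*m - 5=b^2*(-9*m - 45) + b*(38*m^2 + 199*m + 45) - 8*m^3 - 42*m^2 - 10*m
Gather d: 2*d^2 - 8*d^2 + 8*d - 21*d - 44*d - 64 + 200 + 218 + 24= -6*d^2 - 57*d + 378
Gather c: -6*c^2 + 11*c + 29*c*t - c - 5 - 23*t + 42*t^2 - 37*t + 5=-6*c^2 + c*(29*t + 10) + 42*t^2 - 60*t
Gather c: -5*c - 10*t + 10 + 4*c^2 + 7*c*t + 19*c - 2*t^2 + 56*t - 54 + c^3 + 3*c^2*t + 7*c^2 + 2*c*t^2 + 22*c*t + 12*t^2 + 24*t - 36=c^3 + c^2*(3*t + 11) + c*(2*t^2 + 29*t + 14) + 10*t^2 + 70*t - 80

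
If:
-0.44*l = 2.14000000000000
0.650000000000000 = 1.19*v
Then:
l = -4.86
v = 0.55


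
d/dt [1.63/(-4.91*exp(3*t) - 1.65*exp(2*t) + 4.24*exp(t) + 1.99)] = (24.0099*exp(2*t) + 5.379*exp(t) - 6.9112)*exp(t)/(4.91*exp(3*t) + 1.65*exp(2*t) - 4.24*exp(t) - 1.99)^2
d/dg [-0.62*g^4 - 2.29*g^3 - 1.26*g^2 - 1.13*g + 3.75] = -2.48*g^3 - 6.87*g^2 - 2.52*g - 1.13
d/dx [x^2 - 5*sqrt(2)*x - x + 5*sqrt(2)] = 2*x - 5*sqrt(2) - 1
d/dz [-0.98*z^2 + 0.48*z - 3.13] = 0.48 - 1.96*z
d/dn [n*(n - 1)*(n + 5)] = 3*n^2 + 8*n - 5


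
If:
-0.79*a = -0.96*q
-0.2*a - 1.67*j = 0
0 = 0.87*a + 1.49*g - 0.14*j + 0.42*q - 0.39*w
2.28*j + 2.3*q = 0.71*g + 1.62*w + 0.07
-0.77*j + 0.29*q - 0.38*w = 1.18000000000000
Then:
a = -8.73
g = 4.42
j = 1.05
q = -7.18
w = -10.70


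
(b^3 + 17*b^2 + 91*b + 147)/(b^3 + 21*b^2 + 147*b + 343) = (b + 3)/(b + 7)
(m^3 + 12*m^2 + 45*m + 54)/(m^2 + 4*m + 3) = (m^2 + 9*m + 18)/(m + 1)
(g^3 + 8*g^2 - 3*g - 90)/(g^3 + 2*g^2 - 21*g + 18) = (g + 5)/(g - 1)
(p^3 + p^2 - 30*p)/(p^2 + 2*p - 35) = p*(p + 6)/(p + 7)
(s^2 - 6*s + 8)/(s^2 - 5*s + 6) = (s - 4)/(s - 3)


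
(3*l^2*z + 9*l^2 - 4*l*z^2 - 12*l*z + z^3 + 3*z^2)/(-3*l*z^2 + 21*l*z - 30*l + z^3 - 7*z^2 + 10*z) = (-l*z - 3*l + z^2 + 3*z)/(z^2 - 7*z + 10)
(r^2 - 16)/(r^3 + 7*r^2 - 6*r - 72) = (r - 4)/(r^2 + 3*r - 18)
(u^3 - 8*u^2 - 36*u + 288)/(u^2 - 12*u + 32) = (u^2 - 36)/(u - 4)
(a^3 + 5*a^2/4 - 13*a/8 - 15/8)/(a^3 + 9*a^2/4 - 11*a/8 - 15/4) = (a + 1)/(a + 2)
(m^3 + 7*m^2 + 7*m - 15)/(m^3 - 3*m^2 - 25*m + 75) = (m^2 + 2*m - 3)/(m^2 - 8*m + 15)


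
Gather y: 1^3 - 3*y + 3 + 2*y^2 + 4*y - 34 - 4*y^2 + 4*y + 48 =-2*y^2 + 5*y + 18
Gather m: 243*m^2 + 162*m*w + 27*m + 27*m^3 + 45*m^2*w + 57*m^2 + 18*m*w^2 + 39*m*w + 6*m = 27*m^3 + m^2*(45*w + 300) + m*(18*w^2 + 201*w + 33)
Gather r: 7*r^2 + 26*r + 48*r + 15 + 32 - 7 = 7*r^2 + 74*r + 40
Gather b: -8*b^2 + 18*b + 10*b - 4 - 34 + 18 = -8*b^2 + 28*b - 20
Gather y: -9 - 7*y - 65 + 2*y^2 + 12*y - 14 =2*y^2 + 5*y - 88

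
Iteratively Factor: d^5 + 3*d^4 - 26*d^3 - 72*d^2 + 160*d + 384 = (d + 2)*(d^4 + d^3 - 28*d^2 - 16*d + 192) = (d - 3)*(d + 2)*(d^3 + 4*d^2 - 16*d - 64) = (d - 3)*(d + 2)*(d + 4)*(d^2 - 16) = (d - 4)*(d - 3)*(d + 2)*(d + 4)*(d + 4)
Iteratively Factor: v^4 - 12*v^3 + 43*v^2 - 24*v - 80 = (v + 1)*(v^3 - 13*v^2 + 56*v - 80) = (v - 4)*(v + 1)*(v^2 - 9*v + 20) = (v - 5)*(v - 4)*(v + 1)*(v - 4)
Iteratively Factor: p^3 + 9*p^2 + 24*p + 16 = (p + 4)*(p^2 + 5*p + 4) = (p + 1)*(p + 4)*(p + 4)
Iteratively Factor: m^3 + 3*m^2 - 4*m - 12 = (m - 2)*(m^2 + 5*m + 6) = (m - 2)*(m + 3)*(m + 2)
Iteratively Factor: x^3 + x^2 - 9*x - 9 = (x + 3)*(x^2 - 2*x - 3) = (x + 1)*(x + 3)*(x - 3)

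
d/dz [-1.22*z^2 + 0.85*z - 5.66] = 0.85 - 2.44*z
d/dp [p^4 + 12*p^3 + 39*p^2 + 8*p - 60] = 4*p^3 + 36*p^2 + 78*p + 8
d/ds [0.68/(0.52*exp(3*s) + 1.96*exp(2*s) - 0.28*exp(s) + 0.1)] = (-1.0608*exp(2*s) - 2.6656*exp(s) + 0.1904)*exp(s)/(0.52*exp(3*s) + 1.96*exp(2*s) - 0.28*exp(s) + 0.1)^2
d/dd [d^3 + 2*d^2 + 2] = d*(3*d + 4)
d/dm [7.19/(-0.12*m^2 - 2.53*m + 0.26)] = (1.7256*m + 18.1907)/(0.12*m^2 + 2.53*m - 0.26)^2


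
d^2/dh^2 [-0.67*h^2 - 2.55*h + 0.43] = -1.34000000000000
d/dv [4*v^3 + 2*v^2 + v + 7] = 12*v^2 + 4*v + 1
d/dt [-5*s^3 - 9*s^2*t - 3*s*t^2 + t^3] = -9*s^2 - 6*s*t + 3*t^2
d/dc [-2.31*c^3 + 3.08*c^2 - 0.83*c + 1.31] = -6.93*c^2 + 6.16*c - 0.83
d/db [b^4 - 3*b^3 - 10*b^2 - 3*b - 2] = 4*b^3 - 9*b^2 - 20*b - 3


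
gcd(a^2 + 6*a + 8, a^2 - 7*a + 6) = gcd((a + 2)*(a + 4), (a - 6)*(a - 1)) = 1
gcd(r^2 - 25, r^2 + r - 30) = r - 5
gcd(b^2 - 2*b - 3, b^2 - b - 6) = b - 3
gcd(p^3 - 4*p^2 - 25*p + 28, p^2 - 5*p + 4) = p - 1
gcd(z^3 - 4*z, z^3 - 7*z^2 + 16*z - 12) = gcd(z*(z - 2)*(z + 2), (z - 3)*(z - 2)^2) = z - 2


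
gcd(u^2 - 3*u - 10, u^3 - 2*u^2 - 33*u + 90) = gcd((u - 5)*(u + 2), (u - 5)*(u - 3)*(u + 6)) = u - 5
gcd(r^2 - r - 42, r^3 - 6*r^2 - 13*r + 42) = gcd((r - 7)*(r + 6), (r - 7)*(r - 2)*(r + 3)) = r - 7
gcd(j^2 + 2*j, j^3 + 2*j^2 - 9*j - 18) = j + 2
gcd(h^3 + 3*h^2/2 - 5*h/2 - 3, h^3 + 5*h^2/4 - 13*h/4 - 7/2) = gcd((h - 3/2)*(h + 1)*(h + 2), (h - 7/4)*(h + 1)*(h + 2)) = h^2 + 3*h + 2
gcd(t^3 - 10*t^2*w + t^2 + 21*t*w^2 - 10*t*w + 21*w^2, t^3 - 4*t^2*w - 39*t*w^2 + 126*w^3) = t^2 - 10*t*w + 21*w^2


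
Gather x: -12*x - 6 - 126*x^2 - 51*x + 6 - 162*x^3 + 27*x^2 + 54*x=-162*x^3 - 99*x^2 - 9*x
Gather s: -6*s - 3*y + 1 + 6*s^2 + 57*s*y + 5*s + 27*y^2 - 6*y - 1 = 6*s^2 + s*(57*y - 1) + 27*y^2 - 9*y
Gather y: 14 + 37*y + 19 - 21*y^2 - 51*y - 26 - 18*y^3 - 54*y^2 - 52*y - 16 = -18*y^3 - 75*y^2 - 66*y - 9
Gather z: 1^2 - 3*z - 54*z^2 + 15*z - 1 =-54*z^2 + 12*z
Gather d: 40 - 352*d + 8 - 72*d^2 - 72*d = -72*d^2 - 424*d + 48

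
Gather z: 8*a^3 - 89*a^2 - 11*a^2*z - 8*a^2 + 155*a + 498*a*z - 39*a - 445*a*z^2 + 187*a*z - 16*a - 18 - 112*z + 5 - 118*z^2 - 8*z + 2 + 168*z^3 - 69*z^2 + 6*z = 8*a^3 - 97*a^2 + 100*a + 168*z^3 + z^2*(-445*a - 187) + z*(-11*a^2 + 685*a - 114) - 11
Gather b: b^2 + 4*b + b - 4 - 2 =b^2 + 5*b - 6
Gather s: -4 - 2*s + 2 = -2*s - 2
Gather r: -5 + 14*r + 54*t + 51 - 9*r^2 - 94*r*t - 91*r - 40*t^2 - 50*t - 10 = -9*r^2 + r*(-94*t - 77) - 40*t^2 + 4*t + 36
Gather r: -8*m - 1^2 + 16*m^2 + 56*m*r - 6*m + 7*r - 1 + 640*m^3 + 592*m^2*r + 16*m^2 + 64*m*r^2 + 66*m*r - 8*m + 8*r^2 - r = 640*m^3 + 32*m^2 - 22*m + r^2*(64*m + 8) + r*(592*m^2 + 122*m + 6) - 2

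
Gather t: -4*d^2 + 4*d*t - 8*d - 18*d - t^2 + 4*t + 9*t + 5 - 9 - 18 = -4*d^2 - 26*d - t^2 + t*(4*d + 13) - 22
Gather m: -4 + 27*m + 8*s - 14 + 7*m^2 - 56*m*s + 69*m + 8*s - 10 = 7*m^2 + m*(96 - 56*s) + 16*s - 28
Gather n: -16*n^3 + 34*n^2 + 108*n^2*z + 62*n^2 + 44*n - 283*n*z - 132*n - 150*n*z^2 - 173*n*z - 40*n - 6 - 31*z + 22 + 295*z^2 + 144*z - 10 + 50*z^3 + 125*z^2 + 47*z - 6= -16*n^3 + n^2*(108*z + 96) + n*(-150*z^2 - 456*z - 128) + 50*z^3 + 420*z^2 + 160*z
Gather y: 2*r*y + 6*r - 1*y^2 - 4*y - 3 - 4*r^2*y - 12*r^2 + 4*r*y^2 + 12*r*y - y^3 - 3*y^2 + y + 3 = -12*r^2 + 6*r - y^3 + y^2*(4*r - 4) + y*(-4*r^2 + 14*r - 3)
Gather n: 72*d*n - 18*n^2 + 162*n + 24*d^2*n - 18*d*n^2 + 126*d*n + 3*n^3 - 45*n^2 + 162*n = 3*n^3 + n^2*(-18*d - 63) + n*(24*d^2 + 198*d + 324)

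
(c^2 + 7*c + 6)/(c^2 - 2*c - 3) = (c + 6)/(c - 3)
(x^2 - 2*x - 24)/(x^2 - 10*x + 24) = (x + 4)/(x - 4)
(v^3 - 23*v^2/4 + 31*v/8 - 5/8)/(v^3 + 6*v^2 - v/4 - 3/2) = (4*v^2 - 21*v + 5)/(2*(2*v^2 + 13*v + 6))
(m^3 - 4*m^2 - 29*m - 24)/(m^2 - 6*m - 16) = (m^2 + 4*m + 3)/(m + 2)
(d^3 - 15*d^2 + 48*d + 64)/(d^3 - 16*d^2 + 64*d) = (d + 1)/d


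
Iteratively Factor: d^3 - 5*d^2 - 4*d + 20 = (d - 5)*(d^2 - 4) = (d - 5)*(d + 2)*(d - 2)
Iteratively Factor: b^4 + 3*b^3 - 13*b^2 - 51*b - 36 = (b + 3)*(b^3 - 13*b - 12) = (b + 1)*(b + 3)*(b^2 - b - 12) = (b + 1)*(b + 3)^2*(b - 4)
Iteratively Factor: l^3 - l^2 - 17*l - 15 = (l + 1)*(l^2 - 2*l - 15) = (l + 1)*(l + 3)*(l - 5)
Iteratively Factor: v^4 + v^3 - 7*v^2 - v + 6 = (v + 3)*(v^3 - 2*v^2 - v + 2) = (v - 1)*(v + 3)*(v^2 - v - 2) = (v - 1)*(v + 1)*(v + 3)*(v - 2)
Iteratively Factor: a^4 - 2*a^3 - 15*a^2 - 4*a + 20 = (a + 2)*(a^3 - 4*a^2 - 7*a + 10) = (a - 5)*(a + 2)*(a^2 + a - 2) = (a - 5)*(a + 2)^2*(a - 1)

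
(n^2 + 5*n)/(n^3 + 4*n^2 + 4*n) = (n + 5)/(n^2 + 4*n + 4)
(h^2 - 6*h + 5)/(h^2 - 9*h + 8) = (h - 5)/(h - 8)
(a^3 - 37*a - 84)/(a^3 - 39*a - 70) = (-a^3 + 37*a + 84)/(-a^3 + 39*a + 70)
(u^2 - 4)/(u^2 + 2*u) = (u - 2)/u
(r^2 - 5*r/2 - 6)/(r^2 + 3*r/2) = (r - 4)/r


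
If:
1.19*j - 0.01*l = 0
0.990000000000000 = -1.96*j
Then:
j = -0.51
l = -60.11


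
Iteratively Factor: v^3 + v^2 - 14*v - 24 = (v + 3)*(v^2 - 2*v - 8) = (v + 2)*(v + 3)*(v - 4)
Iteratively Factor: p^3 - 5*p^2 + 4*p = (p - 4)*(p^2 - p) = (p - 4)*(p - 1)*(p)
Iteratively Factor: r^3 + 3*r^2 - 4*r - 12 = (r - 2)*(r^2 + 5*r + 6) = (r - 2)*(r + 2)*(r + 3)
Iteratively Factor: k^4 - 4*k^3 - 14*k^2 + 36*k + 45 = (k - 3)*(k^3 - k^2 - 17*k - 15) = (k - 3)*(k + 1)*(k^2 - 2*k - 15) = (k - 3)*(k + 1)*(k + 3)*(k - 5)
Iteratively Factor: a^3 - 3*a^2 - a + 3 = (a + 1)*(a^2 - 4*a + 3) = (a - 3)*(a + 1)*(a - 1)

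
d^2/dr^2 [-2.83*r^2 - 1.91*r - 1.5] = -5.66000000000000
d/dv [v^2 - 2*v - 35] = 2*v - 2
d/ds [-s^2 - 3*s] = -2*s - 3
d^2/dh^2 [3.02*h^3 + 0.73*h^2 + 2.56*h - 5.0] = 18.12*h + 1.46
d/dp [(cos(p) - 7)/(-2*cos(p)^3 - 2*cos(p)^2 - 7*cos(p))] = (25*cos(p) + 20*cos(2*p) - cos(3*p) + 69)*sin(p)/((2*cos(p) + cos(2*p) + 8)^2*cos(p)^2)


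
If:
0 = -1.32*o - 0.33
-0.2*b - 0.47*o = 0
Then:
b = 0.59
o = -0.25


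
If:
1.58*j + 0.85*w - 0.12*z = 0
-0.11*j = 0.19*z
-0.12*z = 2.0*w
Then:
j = 0.00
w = 0.00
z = 0.00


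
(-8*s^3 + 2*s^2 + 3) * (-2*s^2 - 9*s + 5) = 16*s^5 + 68*s^4 - 58*s^3 + 4*s^2 - 27*s + 15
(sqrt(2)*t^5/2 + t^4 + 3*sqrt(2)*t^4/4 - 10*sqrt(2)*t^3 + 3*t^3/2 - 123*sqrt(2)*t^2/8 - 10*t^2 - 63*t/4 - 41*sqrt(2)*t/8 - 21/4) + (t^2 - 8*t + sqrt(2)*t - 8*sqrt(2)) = sqrt(2)*t^5/2 + t^4 + 3*sqrt(2)*t^4/4 - 10*sqrt(2)*t^3 + 3*t^3/2 - 123*sqrt(2)*t^2/8 - 9*t^2 - 95*t/4 - 33*sqrt(2)*t/8 - 8*sqrt(2) - 21/4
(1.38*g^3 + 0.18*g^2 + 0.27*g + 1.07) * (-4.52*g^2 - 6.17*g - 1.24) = -6.2376*g^5 - 9.3282*g^4 - 4.0422*g^3 - 6.7255*g^2 - 6.9367*g - 1.3268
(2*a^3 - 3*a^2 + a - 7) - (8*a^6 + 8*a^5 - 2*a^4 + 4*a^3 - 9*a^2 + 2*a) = -8*a^6 - 8*a^5 + 2*a^4 - 2*a^3 + 6*a^2 - a - 7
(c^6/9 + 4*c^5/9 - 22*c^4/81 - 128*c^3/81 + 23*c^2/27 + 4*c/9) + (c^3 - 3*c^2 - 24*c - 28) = c^6/9 + 4*c^5/9 - 22*c^4/81 - 47*c^3/81 - 58*c^2/27 - 212*c/9 - 28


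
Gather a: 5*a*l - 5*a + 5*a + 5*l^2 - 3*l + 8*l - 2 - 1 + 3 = 5*a*l + 5*l^2 + 5*l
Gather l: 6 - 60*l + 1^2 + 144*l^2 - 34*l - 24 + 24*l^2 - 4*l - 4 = 168*l^2 - 98*l - 21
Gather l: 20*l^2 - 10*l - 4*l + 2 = 20*l^2 - 14*l + 2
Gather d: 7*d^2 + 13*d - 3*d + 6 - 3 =7*d^2 + 10*d + 3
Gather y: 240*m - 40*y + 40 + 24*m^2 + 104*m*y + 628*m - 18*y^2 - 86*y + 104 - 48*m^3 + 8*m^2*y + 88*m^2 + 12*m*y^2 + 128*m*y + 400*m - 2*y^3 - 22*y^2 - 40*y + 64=-48*m^3 + 112*m^2 + 1268*m - 2*y^3 + y^2*(12*m - 40) + y*(8*m^2 + 232*m - 166) + 208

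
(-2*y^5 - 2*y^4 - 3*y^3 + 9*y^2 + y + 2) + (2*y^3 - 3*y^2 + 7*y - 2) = -2*y^5 - 2*y^4 - y^3 + 6*y^2 + 8*y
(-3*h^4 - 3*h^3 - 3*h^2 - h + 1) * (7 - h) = 3*h^5 - 18*h^4 - 18*h^3 - 20*h^2 - 8*h + 7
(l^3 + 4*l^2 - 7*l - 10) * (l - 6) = l^4 - 2*l^3 - 31*l^2 + 32*l + 60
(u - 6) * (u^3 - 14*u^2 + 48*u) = u^4 - 20*u^3 + 132*u^2 - 288*u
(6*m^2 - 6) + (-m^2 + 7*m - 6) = 5*m^2 + 7*m - 12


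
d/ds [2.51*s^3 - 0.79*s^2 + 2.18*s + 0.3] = 7.53*s^2 - 1.58*s + 2.18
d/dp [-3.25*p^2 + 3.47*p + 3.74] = 3.47 - 6.5*p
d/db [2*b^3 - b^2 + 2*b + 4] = 6*b^2 - 2*b + 2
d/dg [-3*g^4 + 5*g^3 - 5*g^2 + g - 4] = -12*g^3 + 15*g^2 - 10*g + 1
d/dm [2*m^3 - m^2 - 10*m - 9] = 6*m^2 - 2*m - 10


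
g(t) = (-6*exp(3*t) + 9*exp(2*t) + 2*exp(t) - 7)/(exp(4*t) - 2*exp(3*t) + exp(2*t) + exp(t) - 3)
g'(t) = (-18*exp(3*t) + 18*exp(2*t) + 2*exp(t))/(exp(4*t) - 2*exp(3*t) + exp(2*t) + exp(t) - 3) + (-6*exp(3*t) + 9*exp(2*t) + 2*exp(t) - 7)*(-4*exp(4*t) + 6*exp(3*t) - 2*exp(2*t) - exp(t))/(exp(4*t) - 2*exp(3*t) + exp(2*t) + exp(t) - 3)^2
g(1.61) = -1.30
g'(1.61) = 1.38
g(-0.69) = 1.84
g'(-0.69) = -0.96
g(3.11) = -0.27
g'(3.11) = 0.28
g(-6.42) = 2.33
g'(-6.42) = 0.00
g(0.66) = -5.85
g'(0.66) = 31.55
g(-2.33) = 2.32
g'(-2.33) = -0.03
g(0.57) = -13.84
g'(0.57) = 250.02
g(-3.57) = 2.33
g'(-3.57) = -0.00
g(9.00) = 0.00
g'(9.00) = 0.00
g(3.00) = -0.31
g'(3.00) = 0.31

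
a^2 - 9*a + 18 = (a - 6)*(a - 3)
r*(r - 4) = r^2 - 4*r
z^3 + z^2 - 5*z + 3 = (z - 1)^2*(z + 3)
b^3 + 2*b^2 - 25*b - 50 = (b - 5)*(b + 2)*(b + 5)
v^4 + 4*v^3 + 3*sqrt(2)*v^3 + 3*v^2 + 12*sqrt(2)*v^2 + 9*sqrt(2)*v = v*(v + 1)*(v + 3)*(v + 3*sqrt(2))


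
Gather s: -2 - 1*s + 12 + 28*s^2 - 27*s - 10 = 28*s^2 - 28*s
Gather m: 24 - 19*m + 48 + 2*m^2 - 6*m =2*m^2 - 25*m + 72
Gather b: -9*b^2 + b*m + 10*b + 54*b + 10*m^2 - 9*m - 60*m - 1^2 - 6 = -9*b^2 + b*(m + 64) + 10*m^2 - 69*m - 7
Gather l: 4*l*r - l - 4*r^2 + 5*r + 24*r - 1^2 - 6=l*(4*r - 1) - 4*r^2 + 29*r - 7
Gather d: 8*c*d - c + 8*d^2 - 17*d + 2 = -c + 8*d^2 + d*(8*c - 17) + 2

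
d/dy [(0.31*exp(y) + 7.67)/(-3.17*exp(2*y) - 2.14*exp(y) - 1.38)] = (0.9827*exp(2*y) + 48.6278*exp(y) + 15.986)*exp(y)/(10.0489*exp(4*y) + 13.5676*exp(3*y) + 13.3288*exp(2*y) + 5.9064*exp(y) + 1.9044)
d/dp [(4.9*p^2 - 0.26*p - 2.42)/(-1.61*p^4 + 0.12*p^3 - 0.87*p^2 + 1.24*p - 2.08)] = (15.778*p^5 - 1.8438*p^4 - 15.5224*p^3 + 6.721*p^2 - 24.5948*p + 3.5416)/(2.5921*p^8 - 0.3864*p^7 + 2.8158*p^6 - 4.2016*p^5 + 7.7521*p^4 - 2.6568*p^3 + 5.1568*p^2 - 5.1584*p + 4.3264)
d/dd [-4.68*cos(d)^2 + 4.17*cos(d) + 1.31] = (9.36*cos(d) - 4.17)*sin(d)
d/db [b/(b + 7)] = 7/(b + 7)^2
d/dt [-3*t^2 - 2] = -6*t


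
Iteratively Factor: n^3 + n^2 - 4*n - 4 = (n + 2)*(n^2 - n - 2) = (n - 2)*(n + 2)*(n + 1)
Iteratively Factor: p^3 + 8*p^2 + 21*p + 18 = (p + 3)*(p^2 + 5*p + 6) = (p + 2)*(p + 3)*(p + 3)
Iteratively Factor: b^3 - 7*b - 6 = (b - 3)*(b^2 + 3*b + 2) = (b - 3)*(b + 2)*(b + 1)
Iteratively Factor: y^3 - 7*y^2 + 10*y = (y)*(y^2 - 7*y + 10) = y*(y - 5)*(y - 2)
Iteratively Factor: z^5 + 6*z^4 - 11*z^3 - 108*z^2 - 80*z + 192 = (z - 1)*(z^4 + 7*z^3 - 4*z^2 - 112*z - 192) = (z - 1)*(z + 4)*(z^3 + 3*z^2 - 16*z - 48) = (z - 4)*(z - 1)*(z + 4)*(z^2 + 7*z + 12) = (z - 4)*(z - 1)*(z + 4)^2*(z + 3)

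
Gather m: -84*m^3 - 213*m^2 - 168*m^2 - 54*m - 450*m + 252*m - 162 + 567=-84*m^3 - 381*m^2 - 252*m + 405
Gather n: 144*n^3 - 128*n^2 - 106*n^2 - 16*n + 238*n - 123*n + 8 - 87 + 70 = 144*n^3 - 234*n^2 + 99*n - 9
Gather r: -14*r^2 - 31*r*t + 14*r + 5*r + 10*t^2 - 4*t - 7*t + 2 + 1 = -14*r^2 + r*(19 - 31*t) + 10*t^2 - 11*t + 3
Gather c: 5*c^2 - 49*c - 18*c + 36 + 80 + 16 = 5*c^2 - 67*c + 132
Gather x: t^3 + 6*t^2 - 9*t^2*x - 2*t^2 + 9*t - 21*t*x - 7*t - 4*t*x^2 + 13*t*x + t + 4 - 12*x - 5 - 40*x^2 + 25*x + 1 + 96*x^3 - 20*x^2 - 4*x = t^3 + 4*t^2 + 3*t + 96*x^3 + x^2*(-4*t - 60) + x*(-9*t^2 - 8*t + 9)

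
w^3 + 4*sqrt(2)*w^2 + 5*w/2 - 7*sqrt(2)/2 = (w - sqrt(2)/2)*(w + sqrt(2))*(w + 7*sqrt(2)/2)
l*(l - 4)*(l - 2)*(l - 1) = l^4 - 7*l^3 + 14*l^2 - 8*l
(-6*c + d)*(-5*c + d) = 30*c^2 - 11*c*d + d^2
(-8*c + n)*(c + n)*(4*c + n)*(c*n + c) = -32*c^4*n - 32*c^4 - 36*c^3*n^2 - 36*c^3*n - 3*c^2*n^3 - 3*c^2*n^2 + c*n^4 + c*n^3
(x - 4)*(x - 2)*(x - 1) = x^3 - 7*x^2 + 14*x - 8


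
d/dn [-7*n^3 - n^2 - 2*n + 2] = -21*n^2 - 2*n - 2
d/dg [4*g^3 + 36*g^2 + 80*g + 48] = 12*g^2 + 72*g + 80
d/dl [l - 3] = 1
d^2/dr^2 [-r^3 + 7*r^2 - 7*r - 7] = 14 - 6*r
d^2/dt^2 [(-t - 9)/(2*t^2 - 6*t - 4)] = (3*(t + 2)*(-t^2 + 3*t + 2) + (t + 9)*(2*t - 3)^2)/(-t^2 + 3*t + 2)^3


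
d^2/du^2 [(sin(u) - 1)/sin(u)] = (sin(u)^2 - 2)/sin(u)^3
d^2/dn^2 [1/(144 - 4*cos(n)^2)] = (2*sin(n)^4 - 73*sin(n)^2 + 35)/(2*(cos(n)^2 - 36)^3)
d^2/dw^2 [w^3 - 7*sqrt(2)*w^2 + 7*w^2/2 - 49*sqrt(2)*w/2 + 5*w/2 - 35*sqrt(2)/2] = 6*w - 14*sqrt(2) + 7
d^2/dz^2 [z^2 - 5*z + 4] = 2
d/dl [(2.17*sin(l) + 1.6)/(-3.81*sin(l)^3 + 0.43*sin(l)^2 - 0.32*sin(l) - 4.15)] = (16.5354*sin(l)^3 + 17.3549*sin(l)^2 - 1.376*sin(l) - 8.4935)*cos(l)/(14.5161*sin(l)^6 - 3.2766*sin(l)^5 + 2.6233*sin(l)^4 + 31.3478*sin(l)^3 - 3.4666*sin(l)^2 + 2.656*sin(l) + 17.2225)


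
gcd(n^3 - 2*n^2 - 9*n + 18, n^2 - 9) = n^2 - 9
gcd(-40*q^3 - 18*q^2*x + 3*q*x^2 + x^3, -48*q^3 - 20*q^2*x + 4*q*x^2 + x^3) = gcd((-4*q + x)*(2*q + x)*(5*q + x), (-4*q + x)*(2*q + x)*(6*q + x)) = -8*q^2 - 2*q*x + x^2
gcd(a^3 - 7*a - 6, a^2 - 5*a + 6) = a - 3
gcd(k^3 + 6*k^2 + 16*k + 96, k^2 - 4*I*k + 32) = k + 4*I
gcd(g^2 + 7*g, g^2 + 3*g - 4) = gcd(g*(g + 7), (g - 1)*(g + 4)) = 1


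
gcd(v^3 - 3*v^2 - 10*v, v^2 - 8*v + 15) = v - 5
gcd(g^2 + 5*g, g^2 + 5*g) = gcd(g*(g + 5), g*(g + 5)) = g^2 + 5*g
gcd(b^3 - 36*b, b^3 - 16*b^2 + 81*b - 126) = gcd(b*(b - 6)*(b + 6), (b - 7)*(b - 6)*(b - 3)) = b - 6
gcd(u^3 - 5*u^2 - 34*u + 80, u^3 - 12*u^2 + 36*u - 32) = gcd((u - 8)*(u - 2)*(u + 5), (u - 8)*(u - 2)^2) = u^2 - 10*u + 16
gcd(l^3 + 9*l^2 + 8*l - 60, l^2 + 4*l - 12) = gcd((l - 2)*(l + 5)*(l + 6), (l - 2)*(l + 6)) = l^2 + 4*l - 12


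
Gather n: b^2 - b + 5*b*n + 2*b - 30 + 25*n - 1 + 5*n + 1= b^2 + b + n*(5*b + 30) - 30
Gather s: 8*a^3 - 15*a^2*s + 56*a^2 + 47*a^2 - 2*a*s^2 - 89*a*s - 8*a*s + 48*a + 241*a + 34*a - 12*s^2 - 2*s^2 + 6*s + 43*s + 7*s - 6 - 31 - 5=8*a^3 + 103*a^2 + 323*a + s^2*(-2*a - 14) + s*(-15*a^2 - 97*a + 56) - 42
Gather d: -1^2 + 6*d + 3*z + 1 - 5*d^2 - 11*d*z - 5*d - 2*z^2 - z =-5*d^2 + d*(1 - 11*z) - 2*z^2 + 2*z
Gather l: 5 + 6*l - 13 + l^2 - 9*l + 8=l^2 - 3*l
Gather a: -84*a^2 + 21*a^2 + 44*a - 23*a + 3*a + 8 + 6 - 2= -63*a^2 + 24*a + 12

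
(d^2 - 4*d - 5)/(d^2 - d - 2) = (d - 5)/(d - 2)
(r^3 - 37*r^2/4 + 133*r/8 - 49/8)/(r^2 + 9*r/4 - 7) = (2*r^2 - 15*r + 7)/(2*(r + 4))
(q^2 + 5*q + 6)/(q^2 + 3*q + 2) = (q + 3)/(q + 1)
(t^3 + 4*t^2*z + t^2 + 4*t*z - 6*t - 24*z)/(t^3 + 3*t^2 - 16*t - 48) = (t^2 + 4*t*z - 2*t - 8*z)/(t^2 - 16)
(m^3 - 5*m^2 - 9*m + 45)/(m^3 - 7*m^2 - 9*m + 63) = (m - 5)/(m - 7)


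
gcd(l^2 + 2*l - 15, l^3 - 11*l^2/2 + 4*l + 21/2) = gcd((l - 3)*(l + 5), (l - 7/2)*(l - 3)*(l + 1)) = l - 3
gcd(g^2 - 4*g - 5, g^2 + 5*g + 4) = g + 1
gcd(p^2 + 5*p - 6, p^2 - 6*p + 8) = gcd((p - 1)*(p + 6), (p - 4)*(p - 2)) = 1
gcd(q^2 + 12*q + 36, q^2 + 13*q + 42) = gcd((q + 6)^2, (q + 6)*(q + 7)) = q + 6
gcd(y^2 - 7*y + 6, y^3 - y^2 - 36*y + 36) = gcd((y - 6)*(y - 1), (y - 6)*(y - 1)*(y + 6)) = y^2 - 7*y + 6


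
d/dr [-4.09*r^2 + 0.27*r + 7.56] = 0.27 - 8.18*r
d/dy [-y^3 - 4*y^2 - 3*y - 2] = -3*y^2 - 8*y - 3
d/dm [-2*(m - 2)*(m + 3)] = -4*m - 2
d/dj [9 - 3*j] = -3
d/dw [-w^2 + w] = 1 - 2*w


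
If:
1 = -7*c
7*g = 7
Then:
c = -1/7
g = 1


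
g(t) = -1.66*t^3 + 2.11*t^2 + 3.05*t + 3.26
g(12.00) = -2524.78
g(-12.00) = 3138.98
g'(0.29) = 3.85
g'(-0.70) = -2.34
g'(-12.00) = -764.71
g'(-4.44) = -113.86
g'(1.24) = 0.63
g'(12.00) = -663.43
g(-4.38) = 169.87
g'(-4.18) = -101.60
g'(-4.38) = -110.97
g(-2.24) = 25.67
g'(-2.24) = -31.39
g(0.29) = 4.28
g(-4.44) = 176.61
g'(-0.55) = -0.78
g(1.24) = 7.12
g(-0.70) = 2.73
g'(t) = -4.98*t^2 + 4.22*t + 3.05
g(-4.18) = 148.62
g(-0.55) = 2.50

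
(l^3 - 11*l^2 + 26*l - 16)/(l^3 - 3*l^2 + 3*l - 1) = (l^2 - 10*l + 16)/(l^2 - 2*l + 1)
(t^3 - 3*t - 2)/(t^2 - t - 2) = t + 1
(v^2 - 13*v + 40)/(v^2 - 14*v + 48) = (v - 5)/(v - 6)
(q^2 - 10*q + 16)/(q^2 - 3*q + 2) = (q - 8)/(q - 1)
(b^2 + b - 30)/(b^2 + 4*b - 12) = (b - 5)/(b - 2)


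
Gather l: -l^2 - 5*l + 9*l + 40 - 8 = -l^2 + 4*l + 32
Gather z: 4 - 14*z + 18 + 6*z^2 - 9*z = 6*z^2 - 23*z + 22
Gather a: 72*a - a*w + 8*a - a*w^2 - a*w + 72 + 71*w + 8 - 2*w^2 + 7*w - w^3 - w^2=a*(-w^2 - 2*w + 80) - w^3 - 3*w^2 + 78*w + 80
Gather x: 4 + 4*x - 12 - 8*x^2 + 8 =-8*x^2 + 4*x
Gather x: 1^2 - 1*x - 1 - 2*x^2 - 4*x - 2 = -2*x^2 - 5*x - 2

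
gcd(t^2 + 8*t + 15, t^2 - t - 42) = 1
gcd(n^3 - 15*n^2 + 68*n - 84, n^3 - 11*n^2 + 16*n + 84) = n^2 - 13*n + 42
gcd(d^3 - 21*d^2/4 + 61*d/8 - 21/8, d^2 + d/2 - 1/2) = d - 1/2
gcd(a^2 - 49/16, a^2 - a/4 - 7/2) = a + 7/4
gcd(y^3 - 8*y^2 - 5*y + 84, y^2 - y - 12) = y^2 - y - 12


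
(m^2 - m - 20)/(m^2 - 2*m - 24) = (m - 5)/(m - 6)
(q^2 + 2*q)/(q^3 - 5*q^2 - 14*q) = 1/(q - 7)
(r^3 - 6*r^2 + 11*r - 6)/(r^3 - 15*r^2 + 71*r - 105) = (r^2 - 3*r + 2)/(r^2 - 12*r + 35)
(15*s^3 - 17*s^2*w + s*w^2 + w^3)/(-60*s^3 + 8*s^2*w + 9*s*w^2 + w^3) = (-3*s^2 + 4*s*w - w^2)/(12*s^2 - 4*s*w - w^2)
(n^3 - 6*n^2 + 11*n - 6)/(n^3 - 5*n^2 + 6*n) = (n - 1)/n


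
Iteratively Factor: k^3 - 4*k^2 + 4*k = (k)*(k^2 - 4*k + 4) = k*(k - 2)*(k - 2)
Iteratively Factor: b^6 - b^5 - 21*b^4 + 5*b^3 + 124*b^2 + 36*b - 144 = (b - 1)*(b^5 - 21*b^3 - 16*b^2 + 108*b + 144) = (b - 1)*(b + 2)*(b^4 - 2*b^3 - 17*b^2 + 18*b + 72) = (b - 1)*(b + 2)*(b + 3)*(b^3 - 5*b^2 - 2*b + 24) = (b - 3)*(b - 1)*(b + 2)*(b + 3)*(b^2 - 2*b - 8) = (b - 4)*(b - 3)*(b - 1)*(b + 2)*(b + 3)*(b + 2)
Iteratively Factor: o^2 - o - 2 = (o + 1)*(o - 2)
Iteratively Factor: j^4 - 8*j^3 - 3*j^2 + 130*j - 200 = (j - 5)*(j^3 - 3*j^2 - 18*j + 40) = (j - 5)*(j + 4)*(j^2 - 7*j + 10) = (j - 5)*(j - 2)*(j + 4)*(j - 5)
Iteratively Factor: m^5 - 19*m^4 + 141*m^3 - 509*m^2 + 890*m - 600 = (m - 3)*(m^4 - 16*m^3 + 93*m^2 - 230*m + 200) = (m - 3)*(m - 2)*(m^3 - 14*m^2 + 65*m - 100) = (m - 4)*(m - 3)*(m - 2)*(m^2 - 10*m + 25) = (m - 5)*(m - 4)*(m - 3)*(m - 2)*(m - 5)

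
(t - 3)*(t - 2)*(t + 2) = t^3 - 3*t^2 - 4*t + 12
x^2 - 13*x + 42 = (x - 7)*(x - 6)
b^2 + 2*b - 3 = (b - 1)*(b + 3)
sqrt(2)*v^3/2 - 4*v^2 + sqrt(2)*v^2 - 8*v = v*(v - 4*sqrt(2))*(sqrt(2)*v/2 + sqrt(2))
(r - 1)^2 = r^2 - 2*r + 1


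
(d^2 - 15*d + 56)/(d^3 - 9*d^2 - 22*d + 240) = (d - 7)/(d^2 - d - 30)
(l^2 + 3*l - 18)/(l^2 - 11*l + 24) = (l + 6)/(l - 8)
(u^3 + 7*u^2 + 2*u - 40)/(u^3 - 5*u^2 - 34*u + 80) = (u + 4)/(u - 8)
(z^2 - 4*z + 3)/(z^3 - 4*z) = (z^2 - 4*z + 3)/(z*(z^2 - 4))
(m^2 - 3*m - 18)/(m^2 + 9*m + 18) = (m - 6)/(m + 6)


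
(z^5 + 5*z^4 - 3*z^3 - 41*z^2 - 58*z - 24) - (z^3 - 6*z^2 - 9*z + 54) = z^5 + 5*z^4 - 4*z^3 - 35*z^2 - 49*z - 78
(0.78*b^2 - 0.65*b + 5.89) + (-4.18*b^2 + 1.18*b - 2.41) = -3.4*b^2 + 0.53*b + 3.48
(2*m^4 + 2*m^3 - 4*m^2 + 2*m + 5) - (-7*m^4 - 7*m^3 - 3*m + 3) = 9*m^4 + 9*m^3 - 4*m^2 + 5*m + 2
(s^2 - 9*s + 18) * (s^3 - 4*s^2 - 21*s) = s^5 - 13*s^4 + 33*s^3 + 117*s^2 - 378*s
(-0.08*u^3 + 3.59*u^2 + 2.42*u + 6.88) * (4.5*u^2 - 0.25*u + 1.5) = -0.36*u^5 + 16.175*u^4 + 9.8725*u^3 + 35.74*u^2 + 1.91*u + 10.32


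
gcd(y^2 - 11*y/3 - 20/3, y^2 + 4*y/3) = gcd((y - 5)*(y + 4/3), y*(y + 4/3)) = y + 4/3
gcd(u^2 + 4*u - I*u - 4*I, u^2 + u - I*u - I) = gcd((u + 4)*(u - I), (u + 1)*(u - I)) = u - I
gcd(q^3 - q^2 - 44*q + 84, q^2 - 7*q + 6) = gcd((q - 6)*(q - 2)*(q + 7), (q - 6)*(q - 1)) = q - 6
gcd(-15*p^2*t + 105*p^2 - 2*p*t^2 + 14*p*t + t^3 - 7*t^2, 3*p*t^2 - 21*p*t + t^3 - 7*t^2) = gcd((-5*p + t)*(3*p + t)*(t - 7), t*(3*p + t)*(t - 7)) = 3*p*t - 21*p + t^2 - 7*t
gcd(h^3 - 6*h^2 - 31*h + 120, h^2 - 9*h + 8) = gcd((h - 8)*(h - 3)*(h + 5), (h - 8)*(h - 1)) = h - 8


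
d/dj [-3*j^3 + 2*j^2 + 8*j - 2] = -9*j^2 + 4*j + 8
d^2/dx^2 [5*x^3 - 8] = 30*x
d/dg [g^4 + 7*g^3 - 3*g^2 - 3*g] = 4*g^3 + 21*g^2 - 6*g - 3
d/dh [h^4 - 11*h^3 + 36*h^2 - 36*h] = 4*h^3 - 33*h^2 + 72*h - 36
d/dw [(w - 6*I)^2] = 2*w - 12*I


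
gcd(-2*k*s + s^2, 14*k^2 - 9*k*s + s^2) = -2*k + s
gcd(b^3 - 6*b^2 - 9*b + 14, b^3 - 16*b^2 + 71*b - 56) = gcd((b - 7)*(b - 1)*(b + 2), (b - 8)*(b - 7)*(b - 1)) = b^2 - 8*b + 7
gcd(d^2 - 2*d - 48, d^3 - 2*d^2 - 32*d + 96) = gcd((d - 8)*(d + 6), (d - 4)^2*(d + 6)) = d + 6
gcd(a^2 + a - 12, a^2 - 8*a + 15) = a - 3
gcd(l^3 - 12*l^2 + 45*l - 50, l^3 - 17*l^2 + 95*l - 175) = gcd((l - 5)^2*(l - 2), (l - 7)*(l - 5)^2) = l^2 - 10*l + 25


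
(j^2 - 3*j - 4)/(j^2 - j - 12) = (j + 1)/(j + 3)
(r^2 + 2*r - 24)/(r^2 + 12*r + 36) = (r - 4)/(r + 6)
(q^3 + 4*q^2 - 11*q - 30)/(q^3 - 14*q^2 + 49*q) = (q^3 + 4*q^2 - 11*q - 30)/(q*(q^2 - 14*q + 49))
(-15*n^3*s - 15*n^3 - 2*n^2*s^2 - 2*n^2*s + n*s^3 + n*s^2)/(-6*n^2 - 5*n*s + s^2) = n*(15*n^2*s + 15*n^2 + 2*n*s^2 + 2*n*s - s^3 - s^2)/(6*n^2 + 5*n*s - s^2)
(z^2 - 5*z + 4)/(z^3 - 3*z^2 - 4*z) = (z - 1)/(z*(z + 1))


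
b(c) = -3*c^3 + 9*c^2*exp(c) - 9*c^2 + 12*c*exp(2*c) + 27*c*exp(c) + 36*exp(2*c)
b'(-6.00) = -215.80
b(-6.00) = 324.40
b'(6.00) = 37358189.72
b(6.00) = 17772611.87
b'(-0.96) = 14.90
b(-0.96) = -8.80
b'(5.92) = 31581453.59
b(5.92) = 15021483.13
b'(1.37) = 2183.91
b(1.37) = 999.58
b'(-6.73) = -286.34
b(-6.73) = 507.10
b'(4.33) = 1113251.52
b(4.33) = 528593.55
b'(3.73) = 314577.64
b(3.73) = 149427.57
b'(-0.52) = 35.79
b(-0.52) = 1.61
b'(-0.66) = 26.80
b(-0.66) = -2.74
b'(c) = 9*c^2*exp(c) - 9*c^2 + 24*c*exp(2*c) + 45*c*exp(c) - 18*c + 84*exp(2*c) + 27*exp(c)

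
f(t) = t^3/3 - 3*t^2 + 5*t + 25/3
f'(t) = t^2 - 6*t + 5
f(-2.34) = -24.06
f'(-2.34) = 24.52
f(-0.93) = 0.82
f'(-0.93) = 11.44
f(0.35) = 9.73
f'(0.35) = 3.02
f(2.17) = 8.46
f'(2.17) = -3.31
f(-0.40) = 5.83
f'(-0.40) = 7.56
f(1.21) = 10.58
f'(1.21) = -0.80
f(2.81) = 6.09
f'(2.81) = -3.96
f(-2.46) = -27.08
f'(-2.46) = 25.81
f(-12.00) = -1059.67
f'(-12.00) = 221.00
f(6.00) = 2.33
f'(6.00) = 5.00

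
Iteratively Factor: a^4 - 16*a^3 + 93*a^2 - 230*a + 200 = (a - 5)*(a^3 - 11*a^2 + 38*a - 40) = (a - 5)*(a - 4)*(a^2 - 7*a + 10) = (a - 5)^2*(a - 4)*(a - 2)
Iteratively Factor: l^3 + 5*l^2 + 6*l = (l + 2)*(l^2 + 3*l) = (l + 2)*(l + 3)*(l)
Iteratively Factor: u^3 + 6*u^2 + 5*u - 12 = (u + 3)*(u^2 + 3*u - 4) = (u - 1)*(u + 3)*(u + 4)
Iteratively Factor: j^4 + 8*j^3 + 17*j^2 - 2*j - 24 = (j + 3)*(j^3 + 5*j^2 + 2*j - 8) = (j + 2)*(j + 3)*(j^2 + 3*j - 4) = (j + 2)*(j + 3)*(j + 4)*(j - 1)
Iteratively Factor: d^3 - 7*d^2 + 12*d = (d - 3)*(d^2 - 4*d) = (d - 4)*(d - 3)*(d)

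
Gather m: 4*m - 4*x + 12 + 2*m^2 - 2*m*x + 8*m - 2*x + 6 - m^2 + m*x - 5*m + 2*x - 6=m^2 + m*(7 - x) - 4*x + 12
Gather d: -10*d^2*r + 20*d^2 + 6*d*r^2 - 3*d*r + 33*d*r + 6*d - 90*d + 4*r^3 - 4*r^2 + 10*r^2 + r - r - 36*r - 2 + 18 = d^2*(20 - 10*r) + d*(6*r^2 + 30*r - 84) + 4*r^3 + 6*r^2 - 36*r + 16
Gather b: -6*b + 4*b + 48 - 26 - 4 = 18 - 2*b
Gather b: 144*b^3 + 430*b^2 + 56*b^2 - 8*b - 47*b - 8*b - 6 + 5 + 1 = 144*b^3 + 486*b^2 - 63*b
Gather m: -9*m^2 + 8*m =-9*m^2 + 8*m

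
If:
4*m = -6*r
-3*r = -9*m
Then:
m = 0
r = 0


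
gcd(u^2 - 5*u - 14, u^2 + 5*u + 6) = u + 2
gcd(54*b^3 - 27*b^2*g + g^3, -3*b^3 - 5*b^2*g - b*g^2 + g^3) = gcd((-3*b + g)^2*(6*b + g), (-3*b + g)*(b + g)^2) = 3*b - g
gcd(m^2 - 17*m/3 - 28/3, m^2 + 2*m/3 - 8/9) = m + 4/3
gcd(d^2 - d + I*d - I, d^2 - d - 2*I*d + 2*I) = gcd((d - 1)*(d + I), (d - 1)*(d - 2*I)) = d - 1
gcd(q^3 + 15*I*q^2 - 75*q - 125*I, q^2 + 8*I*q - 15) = q + 5*I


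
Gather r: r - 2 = r - 2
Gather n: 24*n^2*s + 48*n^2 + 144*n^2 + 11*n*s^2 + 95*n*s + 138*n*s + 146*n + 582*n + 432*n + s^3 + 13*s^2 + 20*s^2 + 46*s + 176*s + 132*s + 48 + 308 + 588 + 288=n^2*(24*s + 192) + n*(11*s^2 + 233*s + 1160) + s^3 + 33*s^2 + 354*s + 1232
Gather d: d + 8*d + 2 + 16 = 9*d + 18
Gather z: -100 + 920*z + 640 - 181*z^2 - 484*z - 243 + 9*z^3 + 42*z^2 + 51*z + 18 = 9*z^3 - 139*z^2 + 487*z + 315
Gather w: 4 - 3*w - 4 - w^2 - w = -w^2 - 4*w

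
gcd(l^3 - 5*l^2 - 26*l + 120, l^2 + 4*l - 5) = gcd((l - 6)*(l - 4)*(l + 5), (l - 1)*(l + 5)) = l + 5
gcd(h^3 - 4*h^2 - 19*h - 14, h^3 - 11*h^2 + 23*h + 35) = h^2 - 6*h - 7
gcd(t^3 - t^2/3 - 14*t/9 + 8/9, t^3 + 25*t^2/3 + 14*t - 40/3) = t - 2/3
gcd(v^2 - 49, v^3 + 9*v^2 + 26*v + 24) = 1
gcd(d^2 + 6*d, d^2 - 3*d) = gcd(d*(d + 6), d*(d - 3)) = d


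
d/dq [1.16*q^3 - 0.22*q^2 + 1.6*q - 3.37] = 3.48*q^2 - 0.44*q + 1.6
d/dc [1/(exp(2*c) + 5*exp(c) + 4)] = (-2*exp(c) - 5)*exp(c)/(exp(2*c) + 5*exp(c) + 4)^2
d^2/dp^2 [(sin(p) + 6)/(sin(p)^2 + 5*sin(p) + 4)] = (-sin(p)^4 - 18*sin(p)^3 - 46*sin(p)^2 + 48*sin(p) + 212)/((sin(p) + 1)^2*(sin(p) + 4)^3)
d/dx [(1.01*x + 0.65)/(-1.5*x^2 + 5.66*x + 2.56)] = (1.515*x^2 + 1.95*x - 1.0934)/(2.25*x^4 - 16.98*x^3 + 24.3556*x^2 + 28.9792*x + 6.5536)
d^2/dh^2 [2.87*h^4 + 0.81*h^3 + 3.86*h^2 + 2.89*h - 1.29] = 34.44*h^2 + 4.86*h + 7.72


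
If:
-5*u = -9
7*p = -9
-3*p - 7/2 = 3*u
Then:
No Solution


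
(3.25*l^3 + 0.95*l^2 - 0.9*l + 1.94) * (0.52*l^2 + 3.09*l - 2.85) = 1.69*l^5 + 10.5365*l^4 - 6.795*l^3 - 4.4797*l^2 + 8.5596*l - 5.529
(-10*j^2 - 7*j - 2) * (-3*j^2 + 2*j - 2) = 30*j^4 + j^3 + 12*j^2 + 10*j + 4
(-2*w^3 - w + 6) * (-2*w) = 4*w^4 + 2*w^2 - 12*w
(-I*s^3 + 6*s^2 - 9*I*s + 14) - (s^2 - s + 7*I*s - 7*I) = -I*s^3 + 5*s^2 + s - 16*I*s + 14 + 7*I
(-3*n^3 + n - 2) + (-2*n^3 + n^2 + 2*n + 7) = -5*n^3 + n^2 + 3*n + 5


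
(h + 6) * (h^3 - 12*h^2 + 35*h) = h^4 - 6*h^3 - 37*h^2 + 210*h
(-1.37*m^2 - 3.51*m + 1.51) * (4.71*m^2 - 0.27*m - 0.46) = -6.4527*m^4 - 16.1622*m^3 + 8.69*m^2 + 1.2069*m - 0.6946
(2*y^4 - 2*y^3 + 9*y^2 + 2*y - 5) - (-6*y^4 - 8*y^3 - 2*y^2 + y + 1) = 8*y^4 + 6*y^3 + 11*y^2 + y - 6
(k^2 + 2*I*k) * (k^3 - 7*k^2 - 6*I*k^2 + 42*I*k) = k^5 - 7*k^4 - 4*I*k^4 + 12*k^3 + 28*I*k^3 - 84*k^2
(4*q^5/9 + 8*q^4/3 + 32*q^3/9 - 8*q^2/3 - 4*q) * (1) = 4*q^5/9 + 8*q^4/3 + 32*q^3/9 - 8*q^2/3 - 4*q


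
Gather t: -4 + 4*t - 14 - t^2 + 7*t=-t^2 + 11*t - 18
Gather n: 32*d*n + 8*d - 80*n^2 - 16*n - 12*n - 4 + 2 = 8*d - 80*n^2 + n*(32*d - 28) - 2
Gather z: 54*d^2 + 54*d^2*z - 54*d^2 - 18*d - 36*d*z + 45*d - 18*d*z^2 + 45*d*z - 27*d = -18*d*z^2 + z*(54*d^2 + 9*d)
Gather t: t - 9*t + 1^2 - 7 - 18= -8*t - 24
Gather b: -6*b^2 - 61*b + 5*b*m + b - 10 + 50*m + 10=-6*b^2 + b*(5*m - 60) + 50*m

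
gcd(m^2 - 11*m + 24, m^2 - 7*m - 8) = m - 8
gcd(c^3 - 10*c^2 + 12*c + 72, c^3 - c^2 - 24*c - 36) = c^2 - 4*c - 12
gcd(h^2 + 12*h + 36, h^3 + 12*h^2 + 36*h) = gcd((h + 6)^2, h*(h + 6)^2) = h^2 + 12*h + 36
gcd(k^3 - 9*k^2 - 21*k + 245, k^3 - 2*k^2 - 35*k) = k^2 - 2*k - 35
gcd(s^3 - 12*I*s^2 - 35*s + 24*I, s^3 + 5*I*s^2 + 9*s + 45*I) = s - 3*I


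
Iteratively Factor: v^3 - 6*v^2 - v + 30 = (v - 3)*(v^2 - 3*v - 10) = (v - 5)*(v - 3)*(v + 2)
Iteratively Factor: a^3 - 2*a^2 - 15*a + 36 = (a - 3)*(a^2 + a - 12) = (a - 3)^2*(a + 4)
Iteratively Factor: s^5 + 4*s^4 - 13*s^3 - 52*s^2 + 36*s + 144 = (s - 3)*(s^4 + 7*s^3 + 8*s^2 - 28*s - 48) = (s - 3)*(s + 4)*(s^3 + 3*s^2 - 4*s - 12) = (s - 3)*(s - 2)*(s + 4)*(s^2 + 5*s + 6) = (s - 3)*(s - 2)*(s + 2)*(s + 4)*(s + 3)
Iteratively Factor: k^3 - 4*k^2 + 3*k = (k - 3)*(k^2 - k) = (k - 3)*(k - 1)*(k)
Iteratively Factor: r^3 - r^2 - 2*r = (r - 2)*(r^2 + r) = r*(r - 2)*(r + 1)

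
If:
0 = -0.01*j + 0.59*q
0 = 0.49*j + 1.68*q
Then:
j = 0.00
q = 0.00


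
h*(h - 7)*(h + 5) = h^3 - 2*h^2 - 35*h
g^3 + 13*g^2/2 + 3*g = g*(g + 1/2)*(g + 6)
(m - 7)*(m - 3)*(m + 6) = m^3 - 4*m^2 - 39*m + 126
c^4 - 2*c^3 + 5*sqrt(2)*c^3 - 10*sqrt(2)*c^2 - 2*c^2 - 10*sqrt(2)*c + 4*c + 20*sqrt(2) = (c - 2)*(c - sqrt(2))*(c + sqrt(2))*(c + 5*sqrt(2))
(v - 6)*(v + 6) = v^2 - 36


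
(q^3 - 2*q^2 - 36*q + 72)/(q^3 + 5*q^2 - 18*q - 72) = (q^2 - 8*q + 12)/(q^2 - q - 12)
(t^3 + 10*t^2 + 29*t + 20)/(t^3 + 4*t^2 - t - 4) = (t + 5)/(t - 1)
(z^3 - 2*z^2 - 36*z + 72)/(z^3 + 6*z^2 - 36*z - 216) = (z - 2)/(z + 6)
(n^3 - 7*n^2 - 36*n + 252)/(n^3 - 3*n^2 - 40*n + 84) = (n - 6)/(n - 2)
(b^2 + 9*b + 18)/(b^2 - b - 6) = (b^2 + 9*b + 18)/(b^2 - b - 6)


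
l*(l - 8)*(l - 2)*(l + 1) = l^4 - 9*l^3 + 6*l^2 + 16*l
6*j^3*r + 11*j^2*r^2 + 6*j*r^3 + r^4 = r*(j + r)*(2*j + r)*(3*j + r)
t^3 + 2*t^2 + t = t*(t + 1)^2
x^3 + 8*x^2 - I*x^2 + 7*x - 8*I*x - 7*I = (x + 1)*(x + 7)*(x - I)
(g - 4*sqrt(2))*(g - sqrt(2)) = g^2 - 5*sqrt(2)*g + 8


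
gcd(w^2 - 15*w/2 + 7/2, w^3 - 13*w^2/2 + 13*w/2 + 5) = 1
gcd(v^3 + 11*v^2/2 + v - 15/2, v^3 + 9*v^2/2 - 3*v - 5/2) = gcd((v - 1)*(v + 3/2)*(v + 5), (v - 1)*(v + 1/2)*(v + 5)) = v^2 + 4*v - 5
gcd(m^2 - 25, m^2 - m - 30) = m + 5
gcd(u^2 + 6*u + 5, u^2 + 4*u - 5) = u + 5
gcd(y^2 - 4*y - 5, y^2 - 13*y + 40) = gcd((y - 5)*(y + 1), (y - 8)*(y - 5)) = y - 5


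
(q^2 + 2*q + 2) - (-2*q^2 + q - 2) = 3*q^2 + q + 4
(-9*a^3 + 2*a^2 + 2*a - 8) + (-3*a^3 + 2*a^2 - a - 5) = -12*a^3 + 4*a^2 + a - 13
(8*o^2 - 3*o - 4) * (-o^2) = -8*o^4 + 3*o^3 + 4*o^2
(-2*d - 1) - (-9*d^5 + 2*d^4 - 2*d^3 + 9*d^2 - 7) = 9*d^5 - 2*d^4 + 2*d^3 - 9*d^2 - 2*d + 6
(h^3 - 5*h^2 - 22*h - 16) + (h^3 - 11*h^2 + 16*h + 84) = 2*h^3 - 16*h^2 - 6*h + 68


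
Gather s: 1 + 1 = 2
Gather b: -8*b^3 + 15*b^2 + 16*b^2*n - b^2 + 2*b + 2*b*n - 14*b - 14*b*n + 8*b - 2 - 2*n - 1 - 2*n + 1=-8*b^3 + b^2*(16*n + 14) + b*(-12*n - 4) - 4*n - 2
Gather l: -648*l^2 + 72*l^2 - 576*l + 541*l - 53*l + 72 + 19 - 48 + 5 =-576*l^2 - 88*l + 48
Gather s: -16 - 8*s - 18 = -8*s - 34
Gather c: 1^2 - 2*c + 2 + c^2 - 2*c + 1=c^2 - 4*c + 4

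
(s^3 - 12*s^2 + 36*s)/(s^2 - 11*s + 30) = s*(s - 6)/(s - 5)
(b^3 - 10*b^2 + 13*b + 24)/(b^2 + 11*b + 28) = (b^3 - 10*b^2 + 13*b + 24)/(b^2 + 11*b + 28)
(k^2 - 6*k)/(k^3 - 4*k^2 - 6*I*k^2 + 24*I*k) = (k - 6)/(k^2 - 4*k - 6*I*k + 24*I)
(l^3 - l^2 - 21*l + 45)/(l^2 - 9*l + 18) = (l^2 + 2*l - 15)/(l - 6)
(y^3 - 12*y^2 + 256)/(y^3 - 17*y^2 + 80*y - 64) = (y + 4)/(y - 1)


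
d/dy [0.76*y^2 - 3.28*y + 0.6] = 1.52*y - 3.28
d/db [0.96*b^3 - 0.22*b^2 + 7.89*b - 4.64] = 2.88*b^2 - 0.44*b + 7.89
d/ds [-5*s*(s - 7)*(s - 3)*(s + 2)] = -20*s^3 + 120*s^2 - 10*s - 210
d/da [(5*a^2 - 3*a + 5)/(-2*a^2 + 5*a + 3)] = (19*a^2 + 50*a - 34)/(4*a^4 - 20*a^3 + 13*a^2 + 30*a + 9)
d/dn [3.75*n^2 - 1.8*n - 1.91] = 7.5*n - 1.8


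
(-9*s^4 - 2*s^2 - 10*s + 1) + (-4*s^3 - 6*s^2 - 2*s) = -9*s^4 - 4*s^3 - 8*s^2 - 12*s + 1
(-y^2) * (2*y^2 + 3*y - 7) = -2*y^4 - 3*y^3 + 7*y^2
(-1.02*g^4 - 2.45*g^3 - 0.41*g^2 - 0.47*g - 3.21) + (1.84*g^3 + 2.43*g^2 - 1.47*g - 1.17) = -1.02*g^4 - 0.61*g^3 + 2.02*g^2 - 1.94*g - 4.38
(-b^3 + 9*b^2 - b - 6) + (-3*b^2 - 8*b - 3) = -b^3 + 6*b^2 - 9*b - 9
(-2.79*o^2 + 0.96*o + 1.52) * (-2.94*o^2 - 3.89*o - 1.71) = 8.2026*o^4 + 8.0307*o^3 - 3.4323*o^2 - 7.5544*o - 2.5992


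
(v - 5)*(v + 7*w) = v^2 + 7*v*w - 5*v - 35*w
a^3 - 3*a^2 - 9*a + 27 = (a - 3)^2*(a + 3)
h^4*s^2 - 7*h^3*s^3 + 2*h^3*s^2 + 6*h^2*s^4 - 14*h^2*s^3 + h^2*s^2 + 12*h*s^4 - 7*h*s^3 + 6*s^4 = (h - 6*s)*(h - s)*(h*s + s)^2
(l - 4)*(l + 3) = l^2 - l - 12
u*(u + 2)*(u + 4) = u^3 + 6*u^2 + 8*u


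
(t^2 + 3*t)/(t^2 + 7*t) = (t + 3)/(t + 7)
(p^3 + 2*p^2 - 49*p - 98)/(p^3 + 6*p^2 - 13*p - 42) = (p - 7)/(p - 3)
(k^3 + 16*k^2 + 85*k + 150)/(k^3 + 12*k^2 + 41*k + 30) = (k + 5)/(k + 1)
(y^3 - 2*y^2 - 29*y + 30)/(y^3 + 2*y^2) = (y^3 - 2*y^2 - 29*y + 30)/(y^2*(y + 2))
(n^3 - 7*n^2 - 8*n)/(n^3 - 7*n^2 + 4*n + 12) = n*(n - 8)/(n^2 - 8*n + 12)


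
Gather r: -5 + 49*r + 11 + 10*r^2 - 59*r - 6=10*r^2 - 10*r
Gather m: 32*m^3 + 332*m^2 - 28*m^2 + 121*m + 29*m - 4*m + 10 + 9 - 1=32*m^3 + 304*m^2 + 146*m + 18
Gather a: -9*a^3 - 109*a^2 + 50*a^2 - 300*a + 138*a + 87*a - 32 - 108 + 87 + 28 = -9*a^3 - 59*a^2 - 75*a - 25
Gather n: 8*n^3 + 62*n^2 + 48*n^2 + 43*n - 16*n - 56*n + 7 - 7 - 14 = 8*n^3 + 110*n^2 - 29*n - 14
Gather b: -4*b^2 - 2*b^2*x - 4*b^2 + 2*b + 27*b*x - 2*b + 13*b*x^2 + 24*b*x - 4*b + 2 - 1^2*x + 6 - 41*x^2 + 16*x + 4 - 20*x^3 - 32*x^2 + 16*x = b^2*(-2*x - 8) + b*(13*x^2 + 51*x - 4) - 20*x^3 - 73*x^2 + 31*x + 12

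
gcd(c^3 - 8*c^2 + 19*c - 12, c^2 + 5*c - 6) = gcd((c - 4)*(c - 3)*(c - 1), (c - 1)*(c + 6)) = c - 1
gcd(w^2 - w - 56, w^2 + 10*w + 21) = w + 7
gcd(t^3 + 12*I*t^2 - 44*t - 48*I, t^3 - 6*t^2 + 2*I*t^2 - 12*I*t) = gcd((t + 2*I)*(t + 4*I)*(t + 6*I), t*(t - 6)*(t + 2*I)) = t + 2*I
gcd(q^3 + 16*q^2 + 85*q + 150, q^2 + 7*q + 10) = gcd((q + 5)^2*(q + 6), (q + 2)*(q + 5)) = q + 5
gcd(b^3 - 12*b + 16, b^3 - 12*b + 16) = b^3 - 12*b + 16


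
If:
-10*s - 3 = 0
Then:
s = -3/10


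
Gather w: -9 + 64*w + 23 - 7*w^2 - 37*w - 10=-7*w^2 + 27*w + 4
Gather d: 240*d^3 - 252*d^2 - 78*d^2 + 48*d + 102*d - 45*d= 240*d^3 - 330*d^2 + 105*d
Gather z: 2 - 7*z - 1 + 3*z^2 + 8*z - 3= 3*z^2 + z - 2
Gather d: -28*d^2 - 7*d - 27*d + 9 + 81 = -28*d^2 - 34*d + 90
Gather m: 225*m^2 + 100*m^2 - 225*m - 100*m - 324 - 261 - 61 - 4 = 325*m^2 - 325*m - 650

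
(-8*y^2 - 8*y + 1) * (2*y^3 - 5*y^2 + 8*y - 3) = -16*y^5 + 24*y^4 - 22*y^3 - 45*y^2 + 32*y - 3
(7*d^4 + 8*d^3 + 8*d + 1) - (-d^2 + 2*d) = 7*d^4 + 8*d^3 + d^2 + 6*d + 1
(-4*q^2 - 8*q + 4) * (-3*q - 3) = 12*q^3 + 36*q^2 + 12*q - 12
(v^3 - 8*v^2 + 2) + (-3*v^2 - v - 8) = v^3 - 11*v^2 - v - 6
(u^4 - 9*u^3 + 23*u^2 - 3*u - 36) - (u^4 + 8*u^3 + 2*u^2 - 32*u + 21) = -17*u^3 + 21*u^2 + 29*u - 57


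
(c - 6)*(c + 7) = c^2 + c - 42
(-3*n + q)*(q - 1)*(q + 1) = -3*n*q^2 + 3*n + q^3 - q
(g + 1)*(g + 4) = g^2 + 5*g + 4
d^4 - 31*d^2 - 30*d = d*(d - 6)*(d + 1)*(d + 5)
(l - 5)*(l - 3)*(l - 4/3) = l^3 - 28*l^2/3 + 77*l/3 - 20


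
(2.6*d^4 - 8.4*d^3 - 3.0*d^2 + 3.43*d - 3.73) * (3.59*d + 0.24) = 9.334*d^5 - 29.532*d^4 - 12.786*d^3 + 11.5937*d^2 - 12.5675*d - 0.8952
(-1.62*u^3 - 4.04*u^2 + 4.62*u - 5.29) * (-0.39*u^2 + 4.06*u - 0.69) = 0.6318*u^5 - 5.0016*u^4 - 17.0864*u^3 + 23.6079*u^2 - 24.6652*u + 3.6501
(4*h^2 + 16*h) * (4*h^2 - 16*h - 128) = 16*h^4 - 768*h^2 - 2048*h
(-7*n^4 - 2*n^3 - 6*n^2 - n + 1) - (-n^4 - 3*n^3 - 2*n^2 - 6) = -6*n^4 + n^3 - 4*n^2 - n + 7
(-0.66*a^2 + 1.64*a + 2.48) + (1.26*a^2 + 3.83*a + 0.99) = 0.6*a^2 + 5.47*a + 3.47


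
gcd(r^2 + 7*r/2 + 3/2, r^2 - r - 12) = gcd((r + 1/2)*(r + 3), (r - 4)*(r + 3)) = r + 3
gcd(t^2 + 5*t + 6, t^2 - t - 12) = t + 3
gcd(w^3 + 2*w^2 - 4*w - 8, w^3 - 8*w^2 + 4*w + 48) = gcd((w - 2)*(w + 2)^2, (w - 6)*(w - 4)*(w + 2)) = w + 2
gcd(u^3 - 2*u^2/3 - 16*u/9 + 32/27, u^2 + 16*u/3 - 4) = u - 2/3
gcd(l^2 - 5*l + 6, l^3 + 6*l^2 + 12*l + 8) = 1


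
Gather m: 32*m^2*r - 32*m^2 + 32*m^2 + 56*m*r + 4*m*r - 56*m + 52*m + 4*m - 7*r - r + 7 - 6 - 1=32*m^2*r + 60*m*r - 8*r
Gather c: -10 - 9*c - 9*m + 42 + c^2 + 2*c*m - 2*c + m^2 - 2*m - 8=c^2 + c*(2*m - 11) + m^2 - 11*m + 24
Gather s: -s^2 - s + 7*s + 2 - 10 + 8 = -s^2 + 6*s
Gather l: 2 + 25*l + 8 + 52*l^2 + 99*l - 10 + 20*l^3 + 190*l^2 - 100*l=20*l^3 + 242*l^2 + 24*l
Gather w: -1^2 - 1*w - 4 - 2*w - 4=-3*w - 9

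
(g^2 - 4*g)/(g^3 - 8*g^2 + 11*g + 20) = g/(g^2 - 4*g - 5)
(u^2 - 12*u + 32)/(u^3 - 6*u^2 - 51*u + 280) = (u - 4)/(u^2 + 2*u - 35)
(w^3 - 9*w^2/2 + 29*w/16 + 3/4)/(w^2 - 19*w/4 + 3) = w + 1/4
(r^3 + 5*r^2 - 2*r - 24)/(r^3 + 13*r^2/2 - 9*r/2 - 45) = 2*(r^2 + 2*r - 8)/(2*r^2 + 7*r - 30)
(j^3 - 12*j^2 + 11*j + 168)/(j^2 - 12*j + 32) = (j^2 - 4*j - 21)/(j - 4)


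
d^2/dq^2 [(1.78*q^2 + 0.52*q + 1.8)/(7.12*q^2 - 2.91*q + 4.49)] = (1.13686837721616e-13*q^4 + 126.482528*q^3 + 206.072736*q^2 - 323.510016*q + 0.755971999999996)/(360.944128*q^6 - 442.562112*q^5 + 863.732184*q^4 - 582.817419*q^3 + 544.685043*q^2 - 175.997673*q + 90.518849)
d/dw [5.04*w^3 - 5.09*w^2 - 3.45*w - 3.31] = 15.12*w^2 - 10.18*w - 3.45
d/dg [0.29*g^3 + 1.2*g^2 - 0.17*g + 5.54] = 0.87*g^2 + 2.4*g - 0.17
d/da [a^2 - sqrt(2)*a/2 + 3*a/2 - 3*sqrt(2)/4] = 2*a - sqrt(2)/2 + 3/2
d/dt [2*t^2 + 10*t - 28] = 4*t + 10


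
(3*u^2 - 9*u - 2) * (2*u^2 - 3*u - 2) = 6*u^4 - 27*u^3 + 17*u^2 + 24*u + 4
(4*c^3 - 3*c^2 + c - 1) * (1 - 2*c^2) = -8*c^5 + 6*c^4 + 2*c^3 - c^2 + c - 1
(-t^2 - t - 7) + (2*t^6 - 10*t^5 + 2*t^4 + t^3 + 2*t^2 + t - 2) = 2*t^6 - 10*t^5 + 2*t^4 + t^3 + t^2 - 9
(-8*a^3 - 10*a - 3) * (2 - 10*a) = 80*a^4 - 16*a^3 + 100*a^2 + 10*a - 6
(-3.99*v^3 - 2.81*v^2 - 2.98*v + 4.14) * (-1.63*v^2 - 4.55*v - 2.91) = 6.5037*v^5 + 22.7348*v^4 + 29.2538*v^3 + 14.9879*v^2 - 10.1652*v - 12.0474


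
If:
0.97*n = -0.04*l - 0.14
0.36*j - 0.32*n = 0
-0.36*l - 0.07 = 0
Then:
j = -0.12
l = -0.19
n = -0.14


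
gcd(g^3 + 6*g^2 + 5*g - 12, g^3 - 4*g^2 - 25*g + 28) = g^2 + 3*g - 4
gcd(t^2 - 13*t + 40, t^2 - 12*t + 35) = t - 5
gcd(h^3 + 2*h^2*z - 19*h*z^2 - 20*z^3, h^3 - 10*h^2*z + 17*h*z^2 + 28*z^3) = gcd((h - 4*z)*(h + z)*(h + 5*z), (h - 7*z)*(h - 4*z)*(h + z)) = -h^2 + 3*h*z + 4*z^2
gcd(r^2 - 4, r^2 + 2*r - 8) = r - 2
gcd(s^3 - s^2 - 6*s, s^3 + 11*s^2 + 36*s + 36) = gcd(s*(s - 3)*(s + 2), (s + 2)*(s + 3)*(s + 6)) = s + 2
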